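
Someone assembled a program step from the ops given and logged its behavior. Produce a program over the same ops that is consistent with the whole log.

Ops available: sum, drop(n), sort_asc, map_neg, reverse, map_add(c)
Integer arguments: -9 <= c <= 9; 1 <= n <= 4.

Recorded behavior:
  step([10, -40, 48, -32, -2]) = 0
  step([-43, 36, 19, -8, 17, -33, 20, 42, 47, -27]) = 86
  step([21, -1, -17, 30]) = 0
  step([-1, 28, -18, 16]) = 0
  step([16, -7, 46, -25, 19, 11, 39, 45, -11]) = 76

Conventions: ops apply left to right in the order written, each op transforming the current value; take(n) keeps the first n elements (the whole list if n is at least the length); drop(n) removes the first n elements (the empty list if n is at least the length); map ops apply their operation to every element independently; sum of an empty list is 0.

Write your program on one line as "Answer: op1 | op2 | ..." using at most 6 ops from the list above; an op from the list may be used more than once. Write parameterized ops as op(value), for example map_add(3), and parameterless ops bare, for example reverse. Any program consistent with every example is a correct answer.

map_add(1) | drop(4) | drop(2) | reverse | sum

Check, running the answer program on each example:
  [10, -40, 48, -32, -2] -> [11, -39, 49, -31, -1] -> [-1] -> [] -> [] -> 0
  [-43, 36, 19, -8, 17, -33, 20, 42, 47, -27] -> [-42, 37, 20, -7, 18, -32, 21, 43, 48, -26] -> [18, -32, 21, 43, 48, -26] -> [21, 43, 48, -26] -> [-26, 48, 43, 21] -> 86
  [21, -1, -17, 30] -> [22, 0, -16, 31] -> [] -> [] -> [] -> 0
  [-1, 28, -18, 16] -> [0, 29, -17, 17] -> [] -> [] -> [] -> 0
  [16, -7, 46, -25, 19, 11, 39, 45, -11] -> [17, -6, 47, -24, 20, 12, 40, 46, -10] -> [20, 12, 40, 46, -10] -> [40, 46, -10] -> [-10, 46, 40] -> 76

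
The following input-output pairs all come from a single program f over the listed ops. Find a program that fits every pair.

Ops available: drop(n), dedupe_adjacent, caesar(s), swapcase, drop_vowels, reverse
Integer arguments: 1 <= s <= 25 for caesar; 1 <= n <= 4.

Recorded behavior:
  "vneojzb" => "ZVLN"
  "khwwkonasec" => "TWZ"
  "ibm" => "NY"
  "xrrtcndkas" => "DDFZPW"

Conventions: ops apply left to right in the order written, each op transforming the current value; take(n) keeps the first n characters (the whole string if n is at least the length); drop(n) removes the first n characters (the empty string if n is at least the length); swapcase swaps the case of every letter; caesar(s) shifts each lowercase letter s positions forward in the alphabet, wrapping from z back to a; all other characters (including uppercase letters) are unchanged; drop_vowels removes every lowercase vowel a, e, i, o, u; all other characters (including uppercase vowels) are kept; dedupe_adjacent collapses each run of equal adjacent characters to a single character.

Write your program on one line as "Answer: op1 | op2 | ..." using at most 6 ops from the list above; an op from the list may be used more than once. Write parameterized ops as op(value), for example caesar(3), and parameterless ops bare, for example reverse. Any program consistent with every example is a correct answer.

drop(1) | drop_vowels | caesar(12) | drop_vowels | swapcase

Check, running the answer program on each example:
  "vneojzb" -> "neojzb" -> "njzb" -> "zvln" -> "zvln" -> "ZVLN"
  "khwwkonasec" -> "hwwkonasec" -> "hwwknsc" -> "tiiwzeo" -> "twz" -> "TWZ"
  "ibm" -> "bm" -> "bm" -> "ny" -> "ny" -> "NY"
  "xrrtcndkas" -> "rrtcndkas" -> "rrtcndks" -> "ddfozpwe" -> "ddfzpw" -> "DDFZPW"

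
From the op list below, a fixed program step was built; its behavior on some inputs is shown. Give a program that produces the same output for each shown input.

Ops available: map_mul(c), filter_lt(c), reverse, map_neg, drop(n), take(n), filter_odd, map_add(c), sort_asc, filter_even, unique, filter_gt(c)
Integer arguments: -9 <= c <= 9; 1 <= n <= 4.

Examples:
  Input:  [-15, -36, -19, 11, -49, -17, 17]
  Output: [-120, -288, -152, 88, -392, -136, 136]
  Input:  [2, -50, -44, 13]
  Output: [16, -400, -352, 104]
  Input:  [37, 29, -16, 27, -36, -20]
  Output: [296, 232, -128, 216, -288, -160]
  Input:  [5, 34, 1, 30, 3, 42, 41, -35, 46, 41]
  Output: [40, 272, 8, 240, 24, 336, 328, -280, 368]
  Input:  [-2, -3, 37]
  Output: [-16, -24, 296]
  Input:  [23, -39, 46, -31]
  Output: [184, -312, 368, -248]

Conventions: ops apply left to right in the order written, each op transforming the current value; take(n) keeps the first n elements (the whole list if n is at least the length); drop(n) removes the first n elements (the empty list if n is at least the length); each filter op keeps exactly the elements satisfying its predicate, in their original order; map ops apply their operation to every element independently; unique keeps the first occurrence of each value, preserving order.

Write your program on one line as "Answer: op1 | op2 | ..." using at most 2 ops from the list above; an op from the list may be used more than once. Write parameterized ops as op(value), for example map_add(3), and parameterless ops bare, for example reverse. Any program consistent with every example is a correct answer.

unique | map_mul(8)

Check, running the answer program on each example:
  [-15, -36, -19, 11, -49, -17, 17] -> [-15, -36, -19, 11, -49, -17, 17] -> [-120, -288, -152, 88, -392, -136, 136]
  [2, -50, -44, 13] -> [2, -50, -44, 13] -> [16, -400, -352, 104]
  [37, 29, -16, 27, -36, -20] -> [37, 29, -16, 27, -36, -20] -> [296, 232, -128, 216, -288, -160]
  [5, 34, 1, 30, 3, 42, 41, -35, 46, 41] -> [5, 34, 1, 30, 3, 42, 41, -35, 46] -> [40, 272, 8, 240, 24, 336, 328, -280, 368]
  [-2, -3, 37] -> [-2, -3, 37] -> [-16, -24, 296]
  [23, -39, 46, -31] -> [23, -39, 46, -31] -> [184, -312, 368, -248]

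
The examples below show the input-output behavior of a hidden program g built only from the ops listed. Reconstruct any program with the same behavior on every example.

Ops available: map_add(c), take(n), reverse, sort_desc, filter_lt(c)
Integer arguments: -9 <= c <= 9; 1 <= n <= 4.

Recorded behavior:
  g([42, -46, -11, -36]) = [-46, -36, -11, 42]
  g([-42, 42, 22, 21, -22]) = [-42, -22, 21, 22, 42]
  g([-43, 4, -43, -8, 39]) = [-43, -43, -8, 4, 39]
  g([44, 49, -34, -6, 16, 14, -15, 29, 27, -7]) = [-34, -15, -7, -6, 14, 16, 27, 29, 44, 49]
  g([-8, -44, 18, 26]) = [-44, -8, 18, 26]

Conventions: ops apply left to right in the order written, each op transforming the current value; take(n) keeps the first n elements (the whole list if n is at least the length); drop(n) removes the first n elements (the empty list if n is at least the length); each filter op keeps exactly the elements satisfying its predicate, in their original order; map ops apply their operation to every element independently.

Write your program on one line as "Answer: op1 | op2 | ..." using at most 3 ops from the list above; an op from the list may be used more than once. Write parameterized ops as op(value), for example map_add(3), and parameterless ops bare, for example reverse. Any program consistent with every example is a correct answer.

sort_desc | reverse

Check, running the answer program on each example:
  [42, -46, -11, -36] -> [42, -11, -36, -46] -> [-46, -36, -11, 42]
  [-42, 42, 22, 21, -22] -> [42, 22, 21, -22, -42] -> [-42, -22, 21, 22, 42]
  [-43, 4, -43, -8, 39] -> [39, 4, -8, -43, -43] -> [-43, -43, -8, 4, 39]
  [44, 49, -34, -6, 16, 14, -15, 29, 27, -7] -> [49, 44, 29, 27, 16, 14, -6, -7, -15, -34] -> [-34, -15, -7, -6, 14, 16, 27, 29, 44, 49]
  [-8, -44, 18, 26] -> [26, 18, -8, -44] -> [-44, -8, 18, 26]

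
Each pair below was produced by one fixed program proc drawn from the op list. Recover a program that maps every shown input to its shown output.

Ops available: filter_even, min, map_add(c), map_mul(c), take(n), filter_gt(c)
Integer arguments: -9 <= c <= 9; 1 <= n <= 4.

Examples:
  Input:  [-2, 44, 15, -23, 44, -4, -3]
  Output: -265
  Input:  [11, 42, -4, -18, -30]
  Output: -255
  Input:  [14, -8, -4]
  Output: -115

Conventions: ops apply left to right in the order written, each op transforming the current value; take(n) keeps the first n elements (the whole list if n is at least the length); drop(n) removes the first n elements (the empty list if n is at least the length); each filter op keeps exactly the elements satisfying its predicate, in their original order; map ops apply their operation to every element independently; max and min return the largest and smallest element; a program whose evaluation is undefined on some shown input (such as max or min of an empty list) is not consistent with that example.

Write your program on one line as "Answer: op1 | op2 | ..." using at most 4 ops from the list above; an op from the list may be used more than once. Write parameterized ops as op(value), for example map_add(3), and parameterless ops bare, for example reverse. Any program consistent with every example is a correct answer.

take(4) | map_add(9) | map_mul(-5) | min

Check, running the answer program on each example:
  [-2, 44, 15, -23, 44, -4, -3] -> [-2, 44, 15, -23] -> [7, 53, 24, -14] -> [-35, -265, -120, 70] -> -265
  [11, 42, -4, -18, -30] -> [11, 42, -4, -18] -> [20, 51, 5, -9] -> [-100, -255, -25, 45] -> -255
  [14, -8, -4] -> [14, -8, -4] -> [23, 1, 5] -> [-115, -5, -25] -> -115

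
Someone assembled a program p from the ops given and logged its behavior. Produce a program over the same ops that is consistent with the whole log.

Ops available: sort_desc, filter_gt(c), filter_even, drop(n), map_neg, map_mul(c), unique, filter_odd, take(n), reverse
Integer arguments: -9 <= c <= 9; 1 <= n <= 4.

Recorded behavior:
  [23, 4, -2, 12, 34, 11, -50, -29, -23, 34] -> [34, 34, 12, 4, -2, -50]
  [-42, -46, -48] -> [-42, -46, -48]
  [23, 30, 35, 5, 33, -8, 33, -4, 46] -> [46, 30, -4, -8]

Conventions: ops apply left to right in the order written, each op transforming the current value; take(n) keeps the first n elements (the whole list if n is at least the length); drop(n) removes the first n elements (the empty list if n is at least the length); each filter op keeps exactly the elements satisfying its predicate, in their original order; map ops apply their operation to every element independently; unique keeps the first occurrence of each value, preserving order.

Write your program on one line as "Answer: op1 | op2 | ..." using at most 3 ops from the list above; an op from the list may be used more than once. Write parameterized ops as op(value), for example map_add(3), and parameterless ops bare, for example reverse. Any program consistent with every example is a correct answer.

filter_even | reverse | sort_desc

Check, running the answer program on each example:
  [23, 4, -2, 12, 34, 11, -50, -29, -23, 34] -> [4, -2, 12, 34, -50, 34] -> [34, -50, 34, 12, -2, 4] -> [34, 34, 12, 4, -2, -50]
  [-42, -46, -48] -> [-42, -46, -48] -> [-48, -46, -42] -> [-42, -46, -48]
  [23, 30, 35, 5, 33, -8, 33, -4, 46] -> [30, -8, -4, 46] -> [46, -4, -8, 30] -> [46, 30, -4, -8]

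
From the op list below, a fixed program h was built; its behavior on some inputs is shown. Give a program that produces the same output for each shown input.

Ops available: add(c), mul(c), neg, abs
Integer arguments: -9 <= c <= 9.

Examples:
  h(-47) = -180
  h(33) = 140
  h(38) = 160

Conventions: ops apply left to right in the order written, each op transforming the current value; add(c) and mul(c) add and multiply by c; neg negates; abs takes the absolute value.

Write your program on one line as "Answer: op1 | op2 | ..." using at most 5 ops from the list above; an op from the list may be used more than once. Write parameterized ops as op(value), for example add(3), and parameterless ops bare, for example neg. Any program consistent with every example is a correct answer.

neg | mul(4) | add(-8) | neg

Check, running the answer program on each example:
  -47 -> 47 -> 188 -> 180 -> -180
  33 -> -33 -> -132 -> -140 -> 140
  38 -> -38 -> -152 -> -160 -> 160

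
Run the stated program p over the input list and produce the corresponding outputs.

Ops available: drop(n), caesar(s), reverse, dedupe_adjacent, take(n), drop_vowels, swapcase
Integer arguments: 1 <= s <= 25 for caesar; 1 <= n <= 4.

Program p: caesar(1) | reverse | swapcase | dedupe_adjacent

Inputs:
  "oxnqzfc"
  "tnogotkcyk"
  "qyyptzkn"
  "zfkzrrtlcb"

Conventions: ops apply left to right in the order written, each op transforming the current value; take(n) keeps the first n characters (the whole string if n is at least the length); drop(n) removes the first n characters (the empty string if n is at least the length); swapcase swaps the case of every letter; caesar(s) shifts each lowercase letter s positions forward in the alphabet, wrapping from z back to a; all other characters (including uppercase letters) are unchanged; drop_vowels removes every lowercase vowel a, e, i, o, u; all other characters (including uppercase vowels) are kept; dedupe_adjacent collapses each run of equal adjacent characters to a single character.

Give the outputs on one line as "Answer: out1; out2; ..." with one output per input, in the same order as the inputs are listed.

Execution, op by op:
  "oxnqzfc" -> "pyoragd" -> "dgaroyp" -> "DGAROYP" -> "DGAROYP"
  "tnogotkcyk" -> "uophpuldzl" -> "lzdluphpou" -> "LZDLUPHPOU" -> "LZDLUPHPOU"
  "qyyptzkn" -> "rzzqualo" -> "olauqzzr" -> "OLAUQZZR" -> "OLAUQZR"
  "zfkzrrtlcb" -> "aglassumdc" -> "cdmussalga" -> "CDMUSSALGA" -> "CDMUSALGA"

"DGAROYP"; "LZDLUPHPOU"; "OLAUQZR"; "CDMUSALGA"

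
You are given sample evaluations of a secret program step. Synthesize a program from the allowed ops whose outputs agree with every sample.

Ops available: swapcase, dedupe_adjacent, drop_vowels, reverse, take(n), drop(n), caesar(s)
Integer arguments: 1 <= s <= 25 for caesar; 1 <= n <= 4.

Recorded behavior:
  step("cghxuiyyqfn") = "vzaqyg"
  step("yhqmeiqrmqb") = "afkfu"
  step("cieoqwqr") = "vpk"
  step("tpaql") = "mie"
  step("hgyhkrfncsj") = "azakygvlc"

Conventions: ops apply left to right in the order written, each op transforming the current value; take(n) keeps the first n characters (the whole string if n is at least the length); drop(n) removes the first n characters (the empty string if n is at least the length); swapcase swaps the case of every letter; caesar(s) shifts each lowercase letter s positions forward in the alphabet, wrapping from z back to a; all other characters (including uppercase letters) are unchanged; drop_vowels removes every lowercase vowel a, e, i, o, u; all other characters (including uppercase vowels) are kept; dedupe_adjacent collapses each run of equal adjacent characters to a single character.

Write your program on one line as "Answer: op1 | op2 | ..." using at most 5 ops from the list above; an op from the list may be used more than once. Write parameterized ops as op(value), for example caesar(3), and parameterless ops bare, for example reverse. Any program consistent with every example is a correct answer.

drop_vowels | caesar(10) | drop_vowels | caesar(9)

Check, running the answer program on each example:
  "cghxuiyyqfn" -> "cghxyyqfn" -> "mqrhiiapx" -> "mqrhpx" -> "vzaqyg"
  "yhqmeiqrmqb" -> "yhqmqrmqb" -> "irawabwal" -> "rwbwl" -> "afkfu"
  "cieoqwqr" -> "cqwqr" -> "magab" -> "mgb" -> "vpk"
  "tpaql" -> "tpql" -> "dzav" -> "dzv" -> "mie"
  "hgyhkrfncsj" -> "hgyhkrfncsj" -> "rqirubpxmct" -> "rqrbpxmct" -> "azakygvlc"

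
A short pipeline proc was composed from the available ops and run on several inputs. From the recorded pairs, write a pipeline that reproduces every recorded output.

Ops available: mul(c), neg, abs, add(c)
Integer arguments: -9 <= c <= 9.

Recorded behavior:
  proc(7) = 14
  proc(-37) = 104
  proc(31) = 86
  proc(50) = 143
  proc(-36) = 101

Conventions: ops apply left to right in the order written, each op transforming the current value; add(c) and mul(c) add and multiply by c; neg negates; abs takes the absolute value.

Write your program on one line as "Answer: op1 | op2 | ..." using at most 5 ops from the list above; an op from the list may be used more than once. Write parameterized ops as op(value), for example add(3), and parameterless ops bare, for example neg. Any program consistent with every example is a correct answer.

abs | mul(3) | neg | add(7) | abs

Check, running the answer program on each example:
  7 -> 7 -> 21 -> -21 -> -14 -> 14
  -37 -> 37 -> 111 -> -111 -> -104 -> 104
  31 -> 31 -> 93 -> -93 -> -86 -> 86
  50 -> 50 -> 150 -> -150 -> -143 -> 143
  -36 -> 36 -> 108 -> -108 -> -101 -> 101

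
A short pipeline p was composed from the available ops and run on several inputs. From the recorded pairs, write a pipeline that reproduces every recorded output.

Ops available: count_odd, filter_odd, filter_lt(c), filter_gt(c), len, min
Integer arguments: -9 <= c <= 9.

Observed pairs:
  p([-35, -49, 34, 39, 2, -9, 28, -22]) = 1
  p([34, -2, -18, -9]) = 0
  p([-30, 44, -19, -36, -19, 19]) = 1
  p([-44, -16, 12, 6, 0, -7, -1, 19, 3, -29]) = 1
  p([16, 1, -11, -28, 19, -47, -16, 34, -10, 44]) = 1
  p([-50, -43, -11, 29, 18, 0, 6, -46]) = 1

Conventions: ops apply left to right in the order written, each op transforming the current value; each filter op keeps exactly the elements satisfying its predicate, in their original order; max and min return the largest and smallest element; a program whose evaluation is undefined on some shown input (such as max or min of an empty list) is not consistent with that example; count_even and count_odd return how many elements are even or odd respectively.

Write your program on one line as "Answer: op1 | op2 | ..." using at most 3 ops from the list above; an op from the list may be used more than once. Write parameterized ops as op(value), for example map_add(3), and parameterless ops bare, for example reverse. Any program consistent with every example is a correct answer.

filter_gt(7) | filter_odd | len

Check, running the answer program on each example:
  [-35, -49, 34, 39, 2, -9, 28, -22] -> [34, 39, 28] -> [39] -> 1
  [34, -2, -18, -9] -> [34] -> [] -> 0
  [-30, 44, -19, -36, -19, 19] -> [44, 19] -> [19] -> 1
  [-44, -16, 12, 6, 0, -7, -1, 19, 3, -29] -> [12, 19] -> [19] -> 1
  [16, 1, -11, -28, 19, -47, -16, 34, -10, 44] -> [16, 19, 34, 44] -> [19] -> 1
  [-50, -43, -11, 29, 18, 0, 6, -46] -> [29, 18] -> [29] -> 1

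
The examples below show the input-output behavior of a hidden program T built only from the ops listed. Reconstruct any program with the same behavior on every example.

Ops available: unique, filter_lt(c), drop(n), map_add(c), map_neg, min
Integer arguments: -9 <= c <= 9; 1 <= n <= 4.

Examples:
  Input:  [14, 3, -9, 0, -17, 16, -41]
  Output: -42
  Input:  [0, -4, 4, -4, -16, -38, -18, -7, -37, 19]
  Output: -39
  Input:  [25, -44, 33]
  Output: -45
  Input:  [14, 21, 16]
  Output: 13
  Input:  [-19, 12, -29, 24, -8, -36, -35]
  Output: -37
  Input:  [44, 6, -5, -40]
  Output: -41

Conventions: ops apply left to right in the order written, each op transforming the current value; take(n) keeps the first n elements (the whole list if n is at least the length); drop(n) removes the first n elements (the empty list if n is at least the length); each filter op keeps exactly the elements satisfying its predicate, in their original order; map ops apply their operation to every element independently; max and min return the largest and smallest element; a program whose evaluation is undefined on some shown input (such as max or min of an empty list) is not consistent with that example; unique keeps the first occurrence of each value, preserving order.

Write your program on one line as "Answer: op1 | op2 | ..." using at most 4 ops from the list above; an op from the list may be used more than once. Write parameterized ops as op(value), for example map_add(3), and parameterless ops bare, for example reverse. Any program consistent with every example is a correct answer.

map_add(-1) | unique | min

Check, running the answer program on each example:
  [14, 3, -9, 0, -17, 16, -41] -> [13, 2, -10, -1, -18, 15, -42] -> [13, 2, -10, -1, -18, 15, -42] -> -42
  [0, -4, 4, -4, -16, -38, -18, -7, -37, 19] -> [-1, -5, 3, -5, -17, -39, -19, -8, -38, 18] -> [-1, -5, 3, -17, -39, -19, -8, -38, 18] -> -39
  [25, -44, 33] -> [24, -45, 32] -> [24, -45, 32] -> -45
  [14, 21, 16] -> [13, 20, 15] -> [13, 20, 15] -> 13
  [-19, 12, -29, 24, -8, -36, -35] -> [-20, 11, -30, 23, -9, -37, -36] -> [-20, 11, -30, 23, -9, -37, -36] -> -37
  [44, 6, -5, -40] -> [43, 5, -6, -41] -> [43, 5, -6, -41] -> -41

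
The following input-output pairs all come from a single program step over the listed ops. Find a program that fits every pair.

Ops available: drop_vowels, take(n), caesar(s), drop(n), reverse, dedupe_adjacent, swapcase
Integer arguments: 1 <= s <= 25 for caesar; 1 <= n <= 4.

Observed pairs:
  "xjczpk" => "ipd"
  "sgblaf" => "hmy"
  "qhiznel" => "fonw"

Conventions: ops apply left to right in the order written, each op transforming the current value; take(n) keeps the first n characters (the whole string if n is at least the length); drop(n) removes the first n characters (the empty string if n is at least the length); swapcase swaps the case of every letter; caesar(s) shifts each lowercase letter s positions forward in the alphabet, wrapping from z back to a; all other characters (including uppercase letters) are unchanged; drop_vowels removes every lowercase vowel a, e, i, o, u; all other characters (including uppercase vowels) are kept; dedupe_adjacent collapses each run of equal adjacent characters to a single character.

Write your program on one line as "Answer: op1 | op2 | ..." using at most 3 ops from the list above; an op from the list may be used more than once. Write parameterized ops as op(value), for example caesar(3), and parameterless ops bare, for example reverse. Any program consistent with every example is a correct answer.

reverse | drop(3) | caesar(6)

Check, running the answer program on each example:
  "xjczpk" -> "kpzcjx" -> "cjx" -> "ipd"
  "sgblaf" -> "falbgs" -> "bgs" -> "hmy"
  "qhiznel" -> "lenzihq" -> "zihq" -> "fonw"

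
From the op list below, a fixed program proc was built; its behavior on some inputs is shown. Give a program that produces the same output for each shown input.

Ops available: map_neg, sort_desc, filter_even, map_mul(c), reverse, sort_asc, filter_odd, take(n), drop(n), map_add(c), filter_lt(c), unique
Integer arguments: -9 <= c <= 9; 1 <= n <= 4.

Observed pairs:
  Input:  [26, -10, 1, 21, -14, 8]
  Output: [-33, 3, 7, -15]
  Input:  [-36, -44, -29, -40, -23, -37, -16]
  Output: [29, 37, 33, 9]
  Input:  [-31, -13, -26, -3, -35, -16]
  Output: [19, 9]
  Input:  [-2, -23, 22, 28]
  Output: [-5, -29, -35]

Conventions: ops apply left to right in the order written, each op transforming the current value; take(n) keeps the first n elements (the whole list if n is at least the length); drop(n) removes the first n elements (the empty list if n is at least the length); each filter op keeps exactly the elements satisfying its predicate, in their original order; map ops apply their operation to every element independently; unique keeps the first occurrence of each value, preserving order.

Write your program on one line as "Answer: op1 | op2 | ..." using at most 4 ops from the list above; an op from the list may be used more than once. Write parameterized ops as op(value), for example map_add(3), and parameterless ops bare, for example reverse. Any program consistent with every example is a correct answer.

filter_even | map_neg | map_add(-7)

Check, running the answer program on each example:
  [26, -10, 1, 21, -14, 8] -> [26, -10, -14, 8] -> [-26, 10, 14, -8] -> [-33, 3, 7, -15]
  [-36, -44, -29, -40, -23, -37, -16] -> [-36, -44, -40, -16] -> [36, 44, 40, 16] -> [29, 37, 33, 9]
  [-31, -13, -26, -3, -35, -16] -> [-26, -16] -> [26, 16] -> [19, 9]
  [-2, -23, 22, 28] -> [-2, 22, 28] -> [2, -22, -28] -> [-5, -29, -35]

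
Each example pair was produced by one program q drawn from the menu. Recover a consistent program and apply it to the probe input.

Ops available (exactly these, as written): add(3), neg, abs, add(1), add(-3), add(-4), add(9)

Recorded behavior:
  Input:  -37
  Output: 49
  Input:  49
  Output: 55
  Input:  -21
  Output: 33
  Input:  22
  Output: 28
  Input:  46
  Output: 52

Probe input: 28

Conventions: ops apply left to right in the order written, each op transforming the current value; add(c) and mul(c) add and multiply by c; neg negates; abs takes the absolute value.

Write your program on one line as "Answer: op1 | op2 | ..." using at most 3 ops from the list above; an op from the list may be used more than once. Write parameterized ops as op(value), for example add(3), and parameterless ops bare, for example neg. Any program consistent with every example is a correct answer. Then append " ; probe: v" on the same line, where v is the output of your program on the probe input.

add(-3) | abs | add(9) ; probe: 34

Check, running the answer program on each example:
  -37 -> -40 -> 40 -> 49
  49 -> 46 -> 46 -> 55
  -21 -> -24 -> 24 -> 33
  22 -> 19 -> 19 -> 28
  46 -> 43 -> 43 -> 52
  probe: 28 -> 25 -> 25 -> 34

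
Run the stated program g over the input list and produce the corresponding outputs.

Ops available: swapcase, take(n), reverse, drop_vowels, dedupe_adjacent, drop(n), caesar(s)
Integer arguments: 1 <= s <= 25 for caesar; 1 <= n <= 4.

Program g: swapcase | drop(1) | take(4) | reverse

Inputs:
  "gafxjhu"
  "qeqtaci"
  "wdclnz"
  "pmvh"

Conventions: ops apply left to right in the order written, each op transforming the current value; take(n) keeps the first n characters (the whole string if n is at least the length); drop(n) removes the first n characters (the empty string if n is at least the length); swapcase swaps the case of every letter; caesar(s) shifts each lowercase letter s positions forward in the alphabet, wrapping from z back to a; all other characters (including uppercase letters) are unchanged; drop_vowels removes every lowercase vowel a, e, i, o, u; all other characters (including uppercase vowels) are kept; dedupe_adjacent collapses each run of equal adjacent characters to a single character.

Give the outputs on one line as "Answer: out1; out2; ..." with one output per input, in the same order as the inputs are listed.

"JXFA"; "ATQE"; "NLCD"; "HVM"

Execution, op by op:
  "gafxjhu" -> "GAFXJHU" -> "AFXJHU" -> "AFXJ" -> "JXFA"
  "qeqtaci" -> "QEQTACI" -> "EQTACI" -> "EQTA" -> "ATQE"
  "wdclnz" -> "WDCLNZ" -> "DCLNZ" -> "DCLN" -> "NLCD"
  "pmvh" -> "PMVH" -> "MVH" -> "MVH" -> "HVM"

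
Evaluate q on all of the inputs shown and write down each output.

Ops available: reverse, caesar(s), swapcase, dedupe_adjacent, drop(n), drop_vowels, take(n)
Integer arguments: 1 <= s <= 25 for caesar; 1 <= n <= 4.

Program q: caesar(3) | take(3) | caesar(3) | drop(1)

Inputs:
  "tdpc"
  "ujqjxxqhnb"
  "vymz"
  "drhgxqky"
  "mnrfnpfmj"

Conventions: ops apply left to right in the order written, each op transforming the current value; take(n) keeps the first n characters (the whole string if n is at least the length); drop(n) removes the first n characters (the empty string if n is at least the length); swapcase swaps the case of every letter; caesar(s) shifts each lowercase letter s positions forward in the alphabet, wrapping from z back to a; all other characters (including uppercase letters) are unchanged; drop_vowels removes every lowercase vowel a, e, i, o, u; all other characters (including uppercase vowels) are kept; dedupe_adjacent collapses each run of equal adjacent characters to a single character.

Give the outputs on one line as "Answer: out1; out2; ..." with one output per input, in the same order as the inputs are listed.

"jv"; "pw"; "es"; "xn"; "tx"

Execution, op by op:
  "tdpc" -> "wgsf" -> "wgs" -> "zjv" -> "jv"
  "ujqjxxqhnb" -> "xmtmaatkqe" -> "xmt" -> "apw" -> "pw"
  "vymz" -> "ybpc" -> "ybp" -> "bes" -> "es"
  "drhgxqky" -> "gukjatnb" -> "guk" -> "jxn" -> "xn"
  "mnrfnpfmj" -> "pquiqsipm" -> "pqu" -> "stx" -> "tx"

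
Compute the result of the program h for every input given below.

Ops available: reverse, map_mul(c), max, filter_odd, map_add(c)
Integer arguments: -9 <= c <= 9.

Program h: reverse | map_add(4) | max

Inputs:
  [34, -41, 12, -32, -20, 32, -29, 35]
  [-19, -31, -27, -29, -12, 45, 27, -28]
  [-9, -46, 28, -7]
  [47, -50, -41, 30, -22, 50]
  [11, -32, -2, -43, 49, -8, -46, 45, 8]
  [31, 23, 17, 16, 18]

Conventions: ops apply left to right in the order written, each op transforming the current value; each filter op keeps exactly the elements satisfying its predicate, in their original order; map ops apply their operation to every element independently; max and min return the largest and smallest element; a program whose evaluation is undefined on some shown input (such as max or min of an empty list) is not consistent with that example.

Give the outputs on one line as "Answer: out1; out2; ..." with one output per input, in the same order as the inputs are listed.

Execution, op by op:
  [34, -41, 12, -32, -20, 32, -29, 35] -> [35, -29, 32, -20, -32, 12, -41, 34] -> [39, -25, 36, -16, -28, 16, -37, 38] -> 39
  [-19, -31, -27, -29, -12, 45, 27, -28] -> [-28, 27, 45, -12, -29, -27, -31, -19] -> [-24, 31, 49, -8, -25, -23, -27, -15] -> 49
  [-9, -46, 28, -7] -> [-7, 28, -46, -9] -> [-3, 32, -42, -5] -> 32
  [47, -50, -41, 30, -22, 50] -> [50, -22, 30, -41, -50, 47] -> [54, -18, 34, -37, -46, 51] -> 54
  [11, -32, -2, -43, 49, -8, -46, 45, 8] -> [8, 45, -46, -8, 49, -43, -2, -32, 11] -> [12, 49, -42, -4, 53, -39, 2, -28, 15] -> 53
  [31, 23, 17, 16, 18] -> [18, 16, 17, 23, 31] -> [22, 20, 21, 27, 35] -> 35

39; 49; 32; 54; 53; 35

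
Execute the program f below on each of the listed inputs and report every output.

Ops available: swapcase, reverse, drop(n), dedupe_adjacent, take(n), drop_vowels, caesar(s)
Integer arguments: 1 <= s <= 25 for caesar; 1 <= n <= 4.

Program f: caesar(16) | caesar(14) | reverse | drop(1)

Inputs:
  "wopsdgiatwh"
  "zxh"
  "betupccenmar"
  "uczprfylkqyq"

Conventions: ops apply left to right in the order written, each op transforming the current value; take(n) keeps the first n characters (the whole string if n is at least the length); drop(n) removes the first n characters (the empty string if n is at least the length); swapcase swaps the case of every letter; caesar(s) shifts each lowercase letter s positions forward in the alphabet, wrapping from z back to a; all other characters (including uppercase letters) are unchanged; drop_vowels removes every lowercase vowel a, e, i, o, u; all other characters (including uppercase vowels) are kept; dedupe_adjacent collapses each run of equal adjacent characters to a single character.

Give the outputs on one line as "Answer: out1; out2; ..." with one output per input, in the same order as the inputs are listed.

"axemkhwtsa"; "bd"; "eqriggtyxif"; "cuopcjvtdgy"

Execution, op by op:
  "wopsdgiatwh" -> "mefitwyqjmx" -> "astwhkmexal" -> "laxemkhwtsa" -> "axemkhwtsa"
  "zxh" -> "pnx" -> "dbl" -> "lbd" -> "bd"
  "betupccenmar" -> "rujkfssudcqh" -> "fixytggirqev" -> "veqriggtyxif" -> "eqriggtyxif"
  "uczprfylkqyq" -> "kspfhvobagog" -> "ygdtvjcpoucu" -> "ucuopcjvtdgy" -> "cuopcjvtdgy"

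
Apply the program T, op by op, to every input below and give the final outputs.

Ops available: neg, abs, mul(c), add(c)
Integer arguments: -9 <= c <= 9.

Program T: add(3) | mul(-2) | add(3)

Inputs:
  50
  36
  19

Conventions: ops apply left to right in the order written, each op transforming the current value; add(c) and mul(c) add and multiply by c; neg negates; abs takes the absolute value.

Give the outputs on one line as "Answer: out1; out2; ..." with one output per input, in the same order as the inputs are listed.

Execution, op by op:
  50 -> 53 -> -106 -> -103
  36 -> 39 -> -78 -> -75
  19 -> 22 -> -44 -> -41

-103; -75; -41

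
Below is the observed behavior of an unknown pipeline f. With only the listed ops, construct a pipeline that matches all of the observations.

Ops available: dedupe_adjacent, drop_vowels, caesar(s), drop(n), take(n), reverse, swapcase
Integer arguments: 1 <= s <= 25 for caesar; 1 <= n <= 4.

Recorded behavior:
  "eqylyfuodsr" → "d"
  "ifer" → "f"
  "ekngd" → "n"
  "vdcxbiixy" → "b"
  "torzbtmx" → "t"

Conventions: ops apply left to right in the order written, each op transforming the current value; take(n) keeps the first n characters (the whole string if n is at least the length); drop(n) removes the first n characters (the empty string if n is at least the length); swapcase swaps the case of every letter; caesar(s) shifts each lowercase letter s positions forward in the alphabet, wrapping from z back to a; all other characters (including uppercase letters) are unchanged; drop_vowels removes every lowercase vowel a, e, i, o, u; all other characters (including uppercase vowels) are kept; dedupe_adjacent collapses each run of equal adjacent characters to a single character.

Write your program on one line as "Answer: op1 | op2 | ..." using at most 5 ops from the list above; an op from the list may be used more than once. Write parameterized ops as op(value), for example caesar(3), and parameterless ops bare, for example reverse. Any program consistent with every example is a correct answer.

reverse | drop(2) | drop_vowels | take(2) | take(1)

Check, running the answer program on each example:
  "eqylyfuodsr" -> "rsdoufylyqe" -> "doufylyqe" -> "dfylyq" -> "df" -> "d"
  "ifer" -> "refi" -> "fi" -> "f" -> "f" -> "f"
  "ekngd" -> "dgnke" -> "nke" -> "nk" -> "nk" -> "n"
  "vdcxbiixy" -> "yxiibxcdv" -> "iibxcdv" -> "bxcdv" -> "bx" -> "b"
  "torzbtmx" -> "xmtbzrot" -> "tbzrot" -> "tbzrt" -> "tb" -> "t"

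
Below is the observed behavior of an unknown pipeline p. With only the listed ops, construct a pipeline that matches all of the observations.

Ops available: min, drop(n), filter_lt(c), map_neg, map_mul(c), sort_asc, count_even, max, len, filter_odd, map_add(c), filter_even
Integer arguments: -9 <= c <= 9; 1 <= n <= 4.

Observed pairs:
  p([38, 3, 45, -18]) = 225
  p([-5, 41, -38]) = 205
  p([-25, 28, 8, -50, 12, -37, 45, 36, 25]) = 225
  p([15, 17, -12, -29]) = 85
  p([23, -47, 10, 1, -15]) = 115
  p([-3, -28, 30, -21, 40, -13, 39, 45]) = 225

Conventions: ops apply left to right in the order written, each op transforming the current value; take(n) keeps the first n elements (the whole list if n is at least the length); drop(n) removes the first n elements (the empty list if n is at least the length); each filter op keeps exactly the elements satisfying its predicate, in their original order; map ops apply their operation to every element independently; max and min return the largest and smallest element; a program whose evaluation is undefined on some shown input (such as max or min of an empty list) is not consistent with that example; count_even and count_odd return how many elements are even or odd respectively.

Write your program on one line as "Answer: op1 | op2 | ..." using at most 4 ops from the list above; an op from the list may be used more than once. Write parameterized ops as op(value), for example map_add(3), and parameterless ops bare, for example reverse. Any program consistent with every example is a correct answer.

map_mul(-5) | map_neg | max

Check, running the answer program on each example:
  [38, 3, 45, -18] -> [-190, -15, -225, 90] -> [190, 15, 225, -90] -> 225
  [-5, 41, -38] -> [25, -205, 190] -> [-25, 205, -190] -> 205
  [-25, 28, 8, -50, 12, -37, 45, 36, 25] -> [125, -140, -40, 250, -60, 185, -225, -180, -125] -> [-125, 140, 40, -250, 60, -185, 225, 180, 125] -> 225
  [15, 17, -12, -29] -> [-75, -85, 60, 145] -> [75, 85, -60, -145] -> 85
  [23, -47, 10, 1, -15] -> [-115, 235, -50, -5, 75] -> [115, -235, 50, 5, -75] -> 115
  [-3, -28, 30, -21, 40, -13, 39, 45] -> [15, 140, -150, 105, -200, 65, -195, -225] -> [-15, -140, 150, -105, 200, -65, 195, 225] -> 225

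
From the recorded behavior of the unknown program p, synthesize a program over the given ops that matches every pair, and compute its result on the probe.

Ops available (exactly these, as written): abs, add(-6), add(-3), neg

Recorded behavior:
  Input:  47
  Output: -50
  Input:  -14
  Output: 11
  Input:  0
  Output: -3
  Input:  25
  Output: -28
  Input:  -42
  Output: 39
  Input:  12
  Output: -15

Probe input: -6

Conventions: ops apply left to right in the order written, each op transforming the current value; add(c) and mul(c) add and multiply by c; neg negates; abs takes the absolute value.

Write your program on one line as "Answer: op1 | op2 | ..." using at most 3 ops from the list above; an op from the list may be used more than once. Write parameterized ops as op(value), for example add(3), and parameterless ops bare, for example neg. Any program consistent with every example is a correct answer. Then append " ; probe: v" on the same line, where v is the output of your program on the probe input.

neg | add(-3) ; probe: 3

Check, running the answer program on each example:
  47 -> -47 -> -50
  -14 -> 14 -> 11
  0 -> 0 -> -3
  25 -> -25 -> -28
  -42 -> 42 -> 39
  12 -> -12 -> -15
  probe: -6 -> 6 -> 3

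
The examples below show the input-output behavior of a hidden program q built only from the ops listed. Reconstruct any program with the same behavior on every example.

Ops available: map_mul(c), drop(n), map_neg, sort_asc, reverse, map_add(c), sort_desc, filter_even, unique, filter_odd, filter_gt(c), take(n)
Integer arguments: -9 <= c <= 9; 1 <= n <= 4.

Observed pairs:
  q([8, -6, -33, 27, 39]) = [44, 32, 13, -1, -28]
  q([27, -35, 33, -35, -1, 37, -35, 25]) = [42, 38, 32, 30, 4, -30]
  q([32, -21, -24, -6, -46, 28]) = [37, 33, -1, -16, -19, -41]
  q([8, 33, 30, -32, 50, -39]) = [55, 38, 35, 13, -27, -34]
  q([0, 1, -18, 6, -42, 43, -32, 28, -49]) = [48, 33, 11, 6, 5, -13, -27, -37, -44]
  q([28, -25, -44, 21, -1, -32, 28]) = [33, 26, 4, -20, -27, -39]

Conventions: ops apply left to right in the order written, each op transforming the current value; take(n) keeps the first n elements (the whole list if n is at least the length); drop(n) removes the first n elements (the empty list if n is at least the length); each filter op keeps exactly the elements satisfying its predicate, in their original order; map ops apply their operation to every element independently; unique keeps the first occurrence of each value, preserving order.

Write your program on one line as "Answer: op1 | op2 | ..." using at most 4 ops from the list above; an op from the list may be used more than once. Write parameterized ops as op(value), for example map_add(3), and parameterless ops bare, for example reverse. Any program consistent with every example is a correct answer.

unique | sort_asc | map_add(5) | sort_desc

Check, running the answer program on each example:
  [8, -6, -33, 27, 39] -> [8, -6, -33, 27, 39] -> [-33, -6, 8, 27, 39] -> [-28, -1, 13, 32, 44] -> [44, 32, 13, -1, -28]
  [27, -35, 33, -35, -1, 37, -35, 25] -> [27, -35, 33, -1, 37, 25] -> [-35, -1, 25, 27, 33, 37] -> [-30, 4, 30, 32, 38, 42] -> [42, 38, 32, 30, 4, -30]
  [32, -21, -24, -6, -46, 28] -> [32, -21, -24, -6, -46, 28] -> [-46, -24, -21, -6, 28, 32] -> [-41, -19, -16, -1, 33, 37] -> [37, 33, -1, -16, -19, -41]
  [8, 33, 30, -32, 50, -39] -> [8, 33, 30, -32, 50, -39] -> [-39, -32, 8, 30, 33, 50] -> [-34, -27, 13, 35, 38, 55] -> [55, 38, 35, 13, -27, -34]
  [0, 1, -18, 6, -42, 43, -32, 28, -49] -> [0, 1, -18, 6, -42, 43, -32, 28, -49] -> [-49, -42, -32, -18, 0, 1, 6, 28, 43] -> [-44, -37, -27, -13, 5, 6, 11, 33, 48] -> [48, 33, 11, 6, 5, -13, -27, -37, -44]
  [28, -25, -44, 21, -1, -32, 28] -> [28, -25, -44, 21, -1, -32] -> [-44, -32, -25, -1, 21, 28] -> [-39, -27, -20, 4, 26, 33] -> [33, 26, 4, -20, -27, -39]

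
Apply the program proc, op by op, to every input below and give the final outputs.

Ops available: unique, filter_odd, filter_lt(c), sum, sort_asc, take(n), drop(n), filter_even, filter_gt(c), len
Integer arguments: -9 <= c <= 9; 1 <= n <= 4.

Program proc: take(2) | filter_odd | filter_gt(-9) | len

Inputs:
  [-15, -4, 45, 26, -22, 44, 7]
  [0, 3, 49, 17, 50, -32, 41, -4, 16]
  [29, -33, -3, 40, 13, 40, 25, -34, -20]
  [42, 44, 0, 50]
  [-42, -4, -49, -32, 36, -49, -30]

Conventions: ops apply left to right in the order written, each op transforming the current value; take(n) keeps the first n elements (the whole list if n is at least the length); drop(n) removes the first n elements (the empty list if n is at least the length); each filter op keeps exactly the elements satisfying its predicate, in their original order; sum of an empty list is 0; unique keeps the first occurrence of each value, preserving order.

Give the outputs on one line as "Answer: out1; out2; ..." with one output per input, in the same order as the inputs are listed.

Execution, op by op:
  [-15, -4, 45, 26, -22, 44, 7] -> [-15, -4] -> [-15] -> [] -> 0
  [0, 3, 49, 17, 50, -32, 41, -4, 16] -> [0, 3] -> [3] -> [3] -> 1
  [29, -33, -3, 40, 13, 40, 25, -34, -20] -> [29, -33] -> [29, -33] -> [29] -> 1
  [42, 44, 0, 50] -> [42, 44] -> [] -> [] -> 0
  [-42, -4, -49, -32, 36, -49, -30] -> [-42, -4] -> [] -> [] -> 0

0; 1; 1; 0; 0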